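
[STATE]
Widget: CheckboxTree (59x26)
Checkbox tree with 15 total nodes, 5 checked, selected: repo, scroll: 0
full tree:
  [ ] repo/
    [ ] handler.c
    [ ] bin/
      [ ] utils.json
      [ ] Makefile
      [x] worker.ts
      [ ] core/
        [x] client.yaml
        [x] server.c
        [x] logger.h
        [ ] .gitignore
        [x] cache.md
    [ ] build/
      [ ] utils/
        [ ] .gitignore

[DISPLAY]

>[-] repo/                                                 
   [ ] handler.c                                           
   [-] bin/                                                
     [ ] utils.json                                        
     [ ] Makefile                                          
     [x] worker.ts                                         
     [-] core/                                             
       [x] client.yaml                                     
       [x] server.c                                        
       [x] logger.h                                        
       [ ] .gitignore                                      
       [x] cache.md                                        
   [ ] build/                                              
     [ ] utils/                                            
       [ ] .gitignore                                      
                                                           
                                                           
                                                           
                                                           
                                                           
                                                           
                                                           
                                                           
                                                           
                                                           
                                                           


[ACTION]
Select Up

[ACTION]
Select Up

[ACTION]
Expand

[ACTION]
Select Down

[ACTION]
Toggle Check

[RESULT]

 [-] repo/                                                 
>  [x] handler.c                                           
   [-] bin/                                                
     [ ] utils.json                                        
     [ ] Makefile                                          
     [x] worker.ts                                         
     [-] core/                                             
       [x] client.yaml                                     
       [x] server.c                                        
       [x] logger.h                                        
       [ ] .gitignore                                      
       [x] cache.md                                        
   [ ] build/                                              
     [ ] utils/                                            
       [ ] .gitignore                                      
                                                           
                                                           
                                                           
                                                           
                                                           
                                                           
                                                           
                                                           
                                                           
                                                           
                                                           


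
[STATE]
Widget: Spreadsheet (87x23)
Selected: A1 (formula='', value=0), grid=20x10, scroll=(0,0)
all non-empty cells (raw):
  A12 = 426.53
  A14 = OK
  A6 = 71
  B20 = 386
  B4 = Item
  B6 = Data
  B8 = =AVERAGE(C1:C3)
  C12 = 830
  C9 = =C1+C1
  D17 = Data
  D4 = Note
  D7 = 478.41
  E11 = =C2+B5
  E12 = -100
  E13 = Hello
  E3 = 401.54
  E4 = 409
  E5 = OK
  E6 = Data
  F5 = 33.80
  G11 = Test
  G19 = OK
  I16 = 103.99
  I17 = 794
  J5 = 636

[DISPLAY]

A1:                                                                                    
       A       B       C       D       E       F       G       H       I       J       
---------------------------------------------------------------------------------------
  1      [0]       0       0       0       0       0       0       0       0       0   
  2        0       0       0       0       0       0       0       0       0       0   
  3        0       0       0       0  401.54       0       0       0       0       0   
  4        0Item           0Note         409       0       0       0       0       0   
  5        0       0       0       0OK         33.80       0       0       0     636   
  6       71Data           0       0Data           0       0       0       0       0   
  7        0       0       0  478.41       0       0       0       0       0       0   
  8        0       0       0       0       0       0       0       0       0       0   
  9        0       0       0       0       0       0       0       0       0       0   
 10        0       0       0       0       0       0       0       0       0       0   
 11        0       0       0       0       0       0Test           0       0       0   
 12   426.53       0     830       0    -100       0       0       0       0       0   
 13        0       0       0       0Hello          0       0       0       0       0   
 14 OK             0       0       0       0       0       0       0       0       0   
 15        0       0       0       0       0       0       0       0       0       0   
 16        0       0       0       0       0       0       0       0  103.99       0   
 17        0       0       0Data           0       0       0       0     794       0   
 18        0       0       0       0       0       0       0       0       0       0   
 19        0       0       0       0       0       0OK             0       0       0   
 20        0     386       0       0       0       0       0       0       0       0   


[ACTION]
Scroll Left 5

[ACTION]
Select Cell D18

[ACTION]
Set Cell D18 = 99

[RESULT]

D18: 99                                                                                
       A       B       C       D       E       F       G       H       I       J       
---------------------------------------------------------------------------------------
  1        0       0       0       0       0       0       0       0       0       0   
  2        0       0       0       0       0       0       0       0       0       0   
  3        0       0       0       0  401.54       0       0       0       0       0   
  4        0Item           0Note         409       0       0       0       0       0   
  5        0       0       0       0OK         33.80       0       0       0     636   
  6       71Data           0       0Data           0       0       0       0       0   
  7        0       0       0  478.41       0       0       0       0       0       0   
  8        0       0       0       0       0       0       0       0       0       0   
  9        0       0       0       0       0       0       0       0       0       0   
 10        0       0       0       0       0       0       0       0       0       0   
 11        0       0       0       0       0       0Test           0       0       0   
 12   426.53       0     830       0    -100       0       0       0       0       0   
 13        0       0       0       0Hello          0       0       0       0       0   
 14 OK             0       0       0       0       0       0       0       0       0   
 15        0       0       0       0       0       0       0       0       0       0   
 16        0       0       0       0       0       0       0       0  103.99       0   
 17        0       0       0Data           0       0       0       0     794       0   
 18        0       0       0    [99]       0       0       0       0       0       0   
 19        0       0       0       0       0       0OK             0       0       0   
 20        0     386       0       0       0       0       0       0       0       0   


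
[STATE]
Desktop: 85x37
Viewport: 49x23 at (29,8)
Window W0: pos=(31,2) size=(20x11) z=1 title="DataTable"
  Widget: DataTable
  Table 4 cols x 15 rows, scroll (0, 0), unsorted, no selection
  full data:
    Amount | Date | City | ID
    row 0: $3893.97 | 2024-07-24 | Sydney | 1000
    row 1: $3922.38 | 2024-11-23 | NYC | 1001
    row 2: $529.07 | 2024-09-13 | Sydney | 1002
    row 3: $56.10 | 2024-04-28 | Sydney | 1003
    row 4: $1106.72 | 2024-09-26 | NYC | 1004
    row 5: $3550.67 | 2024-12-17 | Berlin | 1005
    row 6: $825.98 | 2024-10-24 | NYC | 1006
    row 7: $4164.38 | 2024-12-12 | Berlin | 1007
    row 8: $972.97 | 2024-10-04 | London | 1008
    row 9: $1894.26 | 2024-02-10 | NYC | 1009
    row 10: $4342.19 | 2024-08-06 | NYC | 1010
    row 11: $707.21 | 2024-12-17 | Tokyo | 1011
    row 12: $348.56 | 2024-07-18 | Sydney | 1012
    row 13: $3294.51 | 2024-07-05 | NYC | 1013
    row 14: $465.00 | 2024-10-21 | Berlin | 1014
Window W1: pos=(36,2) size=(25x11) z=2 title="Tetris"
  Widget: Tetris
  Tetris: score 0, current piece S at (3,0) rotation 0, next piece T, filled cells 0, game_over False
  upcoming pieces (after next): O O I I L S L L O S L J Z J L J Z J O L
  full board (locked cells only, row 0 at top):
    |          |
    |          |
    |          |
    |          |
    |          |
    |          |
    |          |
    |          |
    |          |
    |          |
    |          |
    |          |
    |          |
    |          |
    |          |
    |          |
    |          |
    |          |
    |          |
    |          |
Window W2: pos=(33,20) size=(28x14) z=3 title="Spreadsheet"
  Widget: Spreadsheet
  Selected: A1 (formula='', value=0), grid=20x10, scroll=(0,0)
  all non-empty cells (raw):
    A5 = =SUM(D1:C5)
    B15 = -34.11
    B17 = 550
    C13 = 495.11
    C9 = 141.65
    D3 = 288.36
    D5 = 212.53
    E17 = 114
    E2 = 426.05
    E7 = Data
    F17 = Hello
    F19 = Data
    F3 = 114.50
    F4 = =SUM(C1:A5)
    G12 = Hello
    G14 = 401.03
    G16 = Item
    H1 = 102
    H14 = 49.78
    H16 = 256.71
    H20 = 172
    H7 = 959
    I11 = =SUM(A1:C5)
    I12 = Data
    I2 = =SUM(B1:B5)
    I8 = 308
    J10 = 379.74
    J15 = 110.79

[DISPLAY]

  ┃$392┃          │            ┃                 
  ┃$529┃          │            ┃                 
  ┃$56.┃          │            ┃                 
  ┃$110┃          │Score:      ┃                 
  ┗━━━━┗━━━━━━━━━━━━━━━━━━━━━━━┛                 
                                                 
                                                 
                                                 
                                                 
                                                 
                                                 
                                                 
    ┏━━━━━━━━━━━━━━━━━━━━━━━━━━┓                 
    ┃ Spreadsheet              ┃                 
    ┠──────────────────────────┨                 
    ┃A1:                       ┃                 
    ┃       A       B       C  ┃                 
    ┃--------------------------┃                 
    ┃  1      [0]       0      ┃                 
    ┃  2        0       0      ┃                 
    ┃  3        0       0      ┃                 
    ┃  4        0       0      ┃                 
    ┃  5   500.89       0      ┃                 


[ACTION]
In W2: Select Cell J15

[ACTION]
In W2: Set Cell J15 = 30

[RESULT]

  ┃$392┃          │            ┃                 
  ┃$529┃          │            ┃                 
  ┃$56.┃          │            ┃                 
  ┃$110┃          │Score:      ┃                 
  ┗━━━━┗━━━━━━━━━━━━━━━━━━━━━━━┛                 
                                                 
                                                 
                                                 
                                                 
                                                 
                                                 
                                                 
    ┏━━━━━━━━━━━━━━━━━━━━━━━━━━┓                 
    ┃ Spreadsheet              ┃                 
    ┠──────────────────────────┨                 
    ┃J15: 30                   ┃                 
    ┃       A       B       C  ┃                 
    ┃--------------------------┃                 
    ┃  1        0       0      ┃                 
    ┃  2        0       0      ┃                 
    ┃  3        0       0      ┃                 
    ┃  4        0       0      ┃                 
    ┃  5   500.89       0      ┃                 


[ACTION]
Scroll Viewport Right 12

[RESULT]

┃          │            ┃                        
┃          │            ┃                        
┃          │            ┃                        
┃          │Score:      ┃                        
┗━━━━━━━━━━━━━━━━━━━━━━━┛                        
                                                 
                                                 
                                                 
                                                 
                                                 
                                                 
                                                 
━━━━━━━━━━━━━━━━━━━━━━━━┓                        
preadsheet              ┃                        
────────────────────────┨                        
5: 30                   ┃                        
     A       B       C  ┃                        
------------------------┃                        
1        0       0      ┃                        
2        0       0      ┃                        
3        0       0      ┃                        
4        0       0      ┃                        
5   500.89       0      ┃                        


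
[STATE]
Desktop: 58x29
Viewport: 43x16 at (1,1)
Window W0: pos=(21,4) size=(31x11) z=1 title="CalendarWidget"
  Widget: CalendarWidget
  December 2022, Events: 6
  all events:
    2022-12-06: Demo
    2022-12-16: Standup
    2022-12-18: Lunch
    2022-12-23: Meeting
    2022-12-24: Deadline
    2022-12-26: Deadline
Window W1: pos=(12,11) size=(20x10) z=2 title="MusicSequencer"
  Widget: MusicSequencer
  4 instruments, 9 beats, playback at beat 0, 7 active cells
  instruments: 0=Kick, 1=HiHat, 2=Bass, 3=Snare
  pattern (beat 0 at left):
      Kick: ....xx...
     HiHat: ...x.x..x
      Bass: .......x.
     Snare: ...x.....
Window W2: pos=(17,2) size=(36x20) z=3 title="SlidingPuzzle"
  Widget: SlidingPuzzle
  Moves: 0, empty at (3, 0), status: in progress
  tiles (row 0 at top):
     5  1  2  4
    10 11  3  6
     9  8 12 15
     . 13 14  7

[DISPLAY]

                                           
                ┏━━━━━━━━━━━━━━━━━━━━━━━━━━
                ┃ SlidingPuzzle            
                ┠──────────────────────────
                ┃┌────┬────┬────┬────┐     
                ┃│  5 │  1 │  2 │  4 │     
                ┃├────┼────┼────┼────┤     
                ┃│ 10 │ 11 │  3 │  6 │     
                ┃├────┼────┼────┼────┤     
                ┃│  9 │  8 │ 12 │ 15 │     
           ┏━━━━┃├────┼────┼────┼────┤     
           ┃ Mus┃│    │ 13 │ 14 │  7 │     
           ┠────┃└────┴────┴────┴────┘     
           ┃    ┃Moves: 0                  
           ┃  Ki┃                          
           ┃ HiH┃                          


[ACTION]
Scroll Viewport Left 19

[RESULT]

                                           
                 ┏━━━━━━━━━━━━━━━━━━━━━━━━━
                 ┃ SlidingPuzzle           
                 ┠─────────────────────────
                 ┃┌────┬────┬────┬────┐    
                 ┃│  5 │  1 │  2 │  4 │    
                 ┃├────┼────┼────┼────┤    
                 ┃│ 10 │ 11 │  3 │  6 │    
                 ┃├────┼────┼────┼────┤    
                 ┃│  9 │  8 │ 12 │ 15 │    
            ┏━━━━┃├────┼────┼────┼────┤    
            ┃ Mus┃│    │ 13 │ 14 │  7 │    
            ┠────┃└────┴────┴────┴────┘    
            ┃    ┃Moves: 0                 
            ┃  Ki┃                         
            ┃ HiH┃                         


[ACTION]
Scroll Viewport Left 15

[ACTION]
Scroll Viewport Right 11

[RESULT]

                                           
      ┏━━━━━━━━━━━━━━━━━━━━━━━━━━━━━━━━━━┓ 
      ┃ SlidingPuzzle                    ┃ 
      ┠──────────────────────────────────┨ 
      ┃┌────┬────┬────┬────┐             ┃ 
      ┃│  5 │  1 │  2 │  4 │             ┃ 
      ┃├────┼────┼────┼────┤             ┃ 
      ┃│ 10 │ 11 │  3 │  6 │             ┃ 
      ┃├────┼────┼────┼────┤             ┃ 
      ┃│  9 │  8 │ 12 │ 15 │             ┃ 
 ┏━━━━┃├────┼────┼────┼────┤             ┃ 
 ┃ Mus┃│    │ 13 │ 14 │  7 │             ┃ 
 ┠────┃└────┴────┴────┴────┘             ┃ 
 ┃    ┃Moves: 0                          ┃ 
 ┃  Ki┃                                  ┃ 
 ┃ HiH┃                                  ┃ 


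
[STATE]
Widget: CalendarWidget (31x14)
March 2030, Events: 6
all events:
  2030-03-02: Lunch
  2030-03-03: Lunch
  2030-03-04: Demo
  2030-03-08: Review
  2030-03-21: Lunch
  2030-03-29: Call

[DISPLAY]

           March 2030          
Mo Tu We Th Fr Sa Su           
             1  2*  3*         
 4*  5  6  7  8*  9 10         
11 12 13 14 15 16 17           
18 19 20 21* 22 23 24          
25 26 27 28 29* 30 31          
                               
                               
                               
                               
                               
                               
                               


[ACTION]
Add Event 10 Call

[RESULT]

           March 2030          
Mo Tu We Th Fr Sa Su           
             1  2*  3*         
 4*  5  6  7  8*  9 10*        
11 12 13 14 15 16 17           
18 19 20 21* 22 23 24          
25 26 27 28 29* 30 31          
                               
                               
                               
                               
                               
                               
                               


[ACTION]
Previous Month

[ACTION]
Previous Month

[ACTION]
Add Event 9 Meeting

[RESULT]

          January 2030         
Mo Tu We Th Fr Sa Su           
    1  2  3  4  5  6           
 7  8  9* 10 11 12 13          
14 15 16 17 18 19 20           
21 22 23 24 25 26 27           
28 29 30 31                    
                               
                               
                               
                               
                               
                               
                               


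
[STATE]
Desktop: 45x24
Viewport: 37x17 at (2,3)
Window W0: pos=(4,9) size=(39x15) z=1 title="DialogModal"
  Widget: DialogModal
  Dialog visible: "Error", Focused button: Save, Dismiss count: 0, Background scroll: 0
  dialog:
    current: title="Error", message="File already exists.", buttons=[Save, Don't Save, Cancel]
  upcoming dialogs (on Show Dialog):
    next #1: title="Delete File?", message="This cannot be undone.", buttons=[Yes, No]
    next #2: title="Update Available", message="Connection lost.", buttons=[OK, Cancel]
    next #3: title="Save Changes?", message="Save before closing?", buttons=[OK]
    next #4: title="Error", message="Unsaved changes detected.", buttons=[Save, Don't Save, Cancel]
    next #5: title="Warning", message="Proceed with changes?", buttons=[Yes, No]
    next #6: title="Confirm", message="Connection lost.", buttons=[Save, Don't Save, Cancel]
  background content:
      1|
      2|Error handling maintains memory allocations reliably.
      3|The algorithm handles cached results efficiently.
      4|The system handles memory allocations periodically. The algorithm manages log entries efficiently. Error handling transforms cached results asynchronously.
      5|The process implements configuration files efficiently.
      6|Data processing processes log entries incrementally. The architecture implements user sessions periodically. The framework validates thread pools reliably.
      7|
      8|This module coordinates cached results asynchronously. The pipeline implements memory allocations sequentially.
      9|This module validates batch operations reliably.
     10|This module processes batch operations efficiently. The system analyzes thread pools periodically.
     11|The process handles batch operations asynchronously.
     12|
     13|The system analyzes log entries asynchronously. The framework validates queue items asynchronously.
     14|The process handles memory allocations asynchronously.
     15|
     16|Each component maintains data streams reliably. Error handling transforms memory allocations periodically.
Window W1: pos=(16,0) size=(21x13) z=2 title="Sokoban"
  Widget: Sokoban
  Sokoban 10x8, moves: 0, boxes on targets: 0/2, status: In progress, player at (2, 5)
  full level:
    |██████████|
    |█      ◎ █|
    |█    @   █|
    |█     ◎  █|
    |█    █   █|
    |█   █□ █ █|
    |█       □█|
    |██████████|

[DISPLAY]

              ┃██████████         ┃  
              ┃█      ◎ █         ┃  
              ┃█    @   █         ┃  
              ┃█     ◎  █         ┃  
              ┃█    █   █         ┃  
              ┃█   █□ █ █         ┃  
  ┏━━━━━━━━━━━┃█       □█         ┃━━
  ┃ DialogModa┃██████████         ┃  
  ┠───────────┃Moves: 0  0/2      ┃──
  ┃           ┗━━━━━━━━━━━━━━━━━━━┛  
  ┃Error handling maintains memory al
  ┃The algorithm handles cached resul
  ┃Th┌──────────────────────────────┐
  ┃Th│            Error             │
  ┃Da│     File already exists.     │
  ┃  │ [Save]  Don't Save   Cancel  │
  ┃Th└──────────────────────────────┘


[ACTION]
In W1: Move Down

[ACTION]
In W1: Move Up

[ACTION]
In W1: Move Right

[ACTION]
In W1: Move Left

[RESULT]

              ┃██████████         ┃  
              ┃█      ◎ █         ┃  
              ┃█    @   █         ┃  
              ┃█     ◎  █         ┃  
              ┃█    █   █         ┃  
              ┃█   █□ █ █         ┃  
  ┏━━━━━━━━━━━┃█       □█         ┃━━
  ┃ DialogModa┃██████████         ┃  
  ┠───────────┃Moves: 4  0/2      ┃──
  ┃           ┗━━━━━━━━━━━━━━━━━━━┛  
  ┃Error handling maintains memory al
  ┃The algorithm handles cached resul
  ┃Th┌──────────────────────────────┐
  ┃Th│            Error             │
  ┃Da│     File already exists.     │
  ┃  │ [Save]  Don't Save   Cancel  │
  ┃Th└──────────────────────────────┘


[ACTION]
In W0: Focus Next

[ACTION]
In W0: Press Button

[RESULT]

              ┃██████████         ┃  
              ┃█      ◎ █         ┃  
              ┃█    @   █         ┃  
              ┃█     ◎  █         ┃  
              ┃█    █   █         ┃  
              ┃█   █□ █ █         ┃  
  ┏━━━━━━━━━━━┃█       □█         ┃━━
  ┃ DialogModa┃██████████         ┃  
  ┠───────────┃Moves: 4  0/2      ┃──
  ┃           ┗━━━━━━━━━━━━━━━━━━━┛  
  ┃Error handling maintains memory al
  ┃The algorithm handles cached resul
  ┃The system handles memory allocati
  ┃The process implements configurati
  ┃Data processing processes log entr
  ┃                                  
  ┃This module coordinates cached res


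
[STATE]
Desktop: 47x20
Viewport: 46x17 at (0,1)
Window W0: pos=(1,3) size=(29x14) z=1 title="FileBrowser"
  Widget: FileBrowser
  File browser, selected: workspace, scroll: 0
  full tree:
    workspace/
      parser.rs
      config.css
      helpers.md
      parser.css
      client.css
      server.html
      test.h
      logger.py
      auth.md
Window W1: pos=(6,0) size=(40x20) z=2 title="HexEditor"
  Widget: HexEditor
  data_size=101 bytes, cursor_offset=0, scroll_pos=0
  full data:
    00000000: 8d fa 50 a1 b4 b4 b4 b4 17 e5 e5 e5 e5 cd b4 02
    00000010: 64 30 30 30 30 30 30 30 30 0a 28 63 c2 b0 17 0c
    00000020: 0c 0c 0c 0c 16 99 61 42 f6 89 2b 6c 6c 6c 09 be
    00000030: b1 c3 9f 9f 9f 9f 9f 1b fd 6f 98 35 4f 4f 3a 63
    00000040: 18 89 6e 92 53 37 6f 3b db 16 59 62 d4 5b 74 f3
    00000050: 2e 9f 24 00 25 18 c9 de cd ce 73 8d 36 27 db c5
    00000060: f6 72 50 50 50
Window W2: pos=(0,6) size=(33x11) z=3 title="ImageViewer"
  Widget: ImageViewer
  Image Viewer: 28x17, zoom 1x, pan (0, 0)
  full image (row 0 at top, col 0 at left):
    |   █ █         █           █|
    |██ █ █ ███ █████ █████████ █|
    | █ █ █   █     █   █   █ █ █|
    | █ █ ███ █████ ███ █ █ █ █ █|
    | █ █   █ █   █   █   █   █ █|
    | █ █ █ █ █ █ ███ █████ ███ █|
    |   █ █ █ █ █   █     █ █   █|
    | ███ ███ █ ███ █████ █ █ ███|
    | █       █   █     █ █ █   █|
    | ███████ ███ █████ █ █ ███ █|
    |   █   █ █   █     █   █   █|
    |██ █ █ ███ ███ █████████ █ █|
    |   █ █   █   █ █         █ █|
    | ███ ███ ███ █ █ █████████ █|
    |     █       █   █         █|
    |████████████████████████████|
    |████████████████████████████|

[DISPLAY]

      ┃ HexEditor                            ┃
      ┠──────────────────────────────────────┨
 ┏━━━━┃00000000  8D fa 50 a1 b4 b4 b4 b4  17 ┃
 ┃ Fil┃00000010  64 30 30 30 30 30 30 30  30 ┃
 ┠────┃00000020  0c 0c 0c 0c 16 99 61 42  f6 ┃
┏━━━━━━━━━━━━━━━━━━━━━━━━━━━━━━━┓f 9f 1b  fd ┃
┃ ImageViewer                   ┃7 6f 3b  db ┃
┠───────────────────────────────┨8 c9 de  cd ┃
┃   █ █         █           █   ┃            ┃
┃██ █ █ ███ █████ █████████ █   ┃            ┃
┃ █ █ █   █     █   █   █ █ █   ┃            ┃
┃ █ █ ███ █████ ███ █ █ █ █ █   ┃            ┃
┃ █ █   █ █   █   █   █   █ █   ┃            ┃
┃ █ █ █ █ █ █ ███ █████ ███ █   ┃            ┃
┃   █ █ █ █ █   █     █ █   █   ┃            ┃
┗━━━━━━━━━━━━━━━━━━━━━━━━━━━━━━━┛            ┃
      ┃                                      ┃


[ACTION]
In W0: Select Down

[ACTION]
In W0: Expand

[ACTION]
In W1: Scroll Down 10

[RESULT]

      ┃ HexEditor                            ┃
      ┠──────────────────────────────────────┨
 ┏━━━━┃00000060  f6 72 50 50 50              ┃
 ┃ Fil┃                                      ┃
 ┠────┃                                      ┃
┏━━━━━━━━━━━━━━━━━━━━━━━━━━━━━━━┓            ┃
┃ ImageViewer                   ┃            ┃
┠───────────────────────────────┨            ┃
┃   █ █         █           █   ┃            ┃
┃██ █ █ ███ █████ █████████ █   ┃            ┃
┃ █ █ █   █     █   █   █ █ █   ┃            ┃
┃ █ █ ███ █████ ███ █ █ █ █ █   ┃            ┃
┃ █ █   █ █   █   █   █   █ █   ┃            ┃
┃ █ █ █ █ █ █ ███ █████ ███ █   ┃            ┃
┃   █ █ █ █ █   █     █ █   █   ┃            ┃
┗━━━━━━━━━━━━━━━━━━━━━━━━━━━━━━━┛            ┃
      ┃                                      ┃


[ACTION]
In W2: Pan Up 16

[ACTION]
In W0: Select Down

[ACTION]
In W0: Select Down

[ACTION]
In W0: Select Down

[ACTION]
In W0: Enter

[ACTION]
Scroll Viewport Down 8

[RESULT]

 ┏━━━━┃00000060  f6 72 50 50 50              ┃
 ┃ Fil┃                                      ┃
 ┠────┃                                      ┃
┏━━━━━━━━━━━━━━━━━━━━━━━━━━━━━━━┓            ┃
┃ ImageViewer                   ┃            ┃
┠───────────────────────────────┨            ┃
┃   █ █         █           █   ┃            ┃
┃██ █ █ ███ █████ █████████ █   ┃            ┃
┃ █ █ █   █     █   █   █ █ █   ┃            ┃
┃ █ █ ███ █████ ███ █ █ █ █ █   ┃            ┃
┃ █ █   █ █   █   █   █   █ █   ┃            ┃
┃ █ █ █ █ █ █ ███ █████ ███ █   ┃            ┃
┃   █ █ █ █ █   █     █ █   █   ┃            ┃
┗━━━━━━━━━━━━━━━━━━━━━━━━━━━━━━━┛            ┃
      ┃                                      ┃
      ┃                                      ┃
      ┗━━━━━━━━━━━━━━━━━━━━━━━━━━━━━━━━━━━━━━┛


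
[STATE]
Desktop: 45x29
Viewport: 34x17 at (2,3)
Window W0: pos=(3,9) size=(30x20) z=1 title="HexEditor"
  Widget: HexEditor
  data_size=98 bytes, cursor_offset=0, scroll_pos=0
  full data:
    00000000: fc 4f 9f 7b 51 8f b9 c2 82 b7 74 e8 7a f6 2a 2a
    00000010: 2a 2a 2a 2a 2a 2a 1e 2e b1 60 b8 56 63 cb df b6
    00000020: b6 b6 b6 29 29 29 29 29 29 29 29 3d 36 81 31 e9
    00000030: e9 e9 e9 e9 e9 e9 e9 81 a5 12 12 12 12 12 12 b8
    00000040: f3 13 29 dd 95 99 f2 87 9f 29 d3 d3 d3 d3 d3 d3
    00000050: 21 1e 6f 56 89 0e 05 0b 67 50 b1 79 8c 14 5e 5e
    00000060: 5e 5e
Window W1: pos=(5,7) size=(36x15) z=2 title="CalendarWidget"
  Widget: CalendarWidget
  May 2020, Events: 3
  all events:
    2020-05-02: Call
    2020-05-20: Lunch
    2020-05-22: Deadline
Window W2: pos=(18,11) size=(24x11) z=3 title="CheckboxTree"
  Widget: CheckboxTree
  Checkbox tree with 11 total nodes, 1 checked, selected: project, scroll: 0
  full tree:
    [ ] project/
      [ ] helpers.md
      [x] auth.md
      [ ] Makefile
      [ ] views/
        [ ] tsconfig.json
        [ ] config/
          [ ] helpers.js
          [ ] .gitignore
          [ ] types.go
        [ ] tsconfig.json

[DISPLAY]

                                  
                                  
                                  
                                  
   ┏━━━━━━━━━━━━━━━━━━━━━━━━━━━━━━
   ┃ CalendarWidget               
 ┏━┠──────────────────────────────
 ┃ ┃             May 2020         
 ┠─┃Mo Tu We Th ┏━━━━━━━━━━━━━━━━━
 ┃0┃            ┃ CheckboxTree    
 ┃0┃ 4  5  6  7 ┠─────────────────
 ┃0┃11 12 13 14 ┃>[-] project/    
 ┃0┃18 19 20* 21┃   [ ] helpers.md
 ┃0┃25 26 27 28 ┃   [x] auth.md   
 ┃0┃            ┃   [ ] Makefile  
 ┃0┃            ┃   [ ] views/    
 ┃ ┃            ┃     [ ] tsconfig


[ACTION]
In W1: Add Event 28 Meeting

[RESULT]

                                  
                                  
                                  
                                  
   ┏━━━━━━━━━━━━━━━━━━━━━━━━━━━━━━
   ┃ CalendarWidget               
 ┏━┠──────────────────────────────
 ┃ ┃             May 2020         
 ┠─┃Mo Tu We Th ┏━━━━━━━━━━━━━━━━━
 ┃0┃            ┃ CheckboxTree    
 ┃0┃ 4  5  6  7 ┠─────────────────
 ┃0┃11 12 13 14 ┃>[-] project/    
 ┃0┃18 19 20* 21┃   [ ] helpers.md
 ┃0┃25 26 27 28*┃   [x] auth.md   
 ┃0┃            ┃   [ ] Makefile  
 ┃0┃            ┃   [ ] views/    
 ┃ ┃            ┃     [ ] tsconfig


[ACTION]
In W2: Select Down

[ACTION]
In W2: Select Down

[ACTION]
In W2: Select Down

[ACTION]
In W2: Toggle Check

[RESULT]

                                  
                                  
                                  
                                  
   ┏━━━━━━━━━━━━━━━━━━━━━━━━━━━━━━
   ┃ CalendarWidget               
 ┏━┠──────────────────────────────
 ┃ ┃             May 2020         
 ┠─┃Mo Tu We Th ┏━━━━━━━━━━━━━━━━━
 ┃0┃            ┃ CheckboxTree    
 ┃0┃ 4  5  6  7 ┠─────────────────
 ┃0┃11 12 13 14 ┃ [-] project/    
 ┃0┃18 19 20* 21┃   [ ] helpers.md
 ┃0┃25 26 27 28*┃   [x] auth.md   
 ┃0┃            ┃>  [x] Makefile  
 ┃0┃            ┃   [ ] views/    
 ┃ ┃            ┃     [ ] tsconfig


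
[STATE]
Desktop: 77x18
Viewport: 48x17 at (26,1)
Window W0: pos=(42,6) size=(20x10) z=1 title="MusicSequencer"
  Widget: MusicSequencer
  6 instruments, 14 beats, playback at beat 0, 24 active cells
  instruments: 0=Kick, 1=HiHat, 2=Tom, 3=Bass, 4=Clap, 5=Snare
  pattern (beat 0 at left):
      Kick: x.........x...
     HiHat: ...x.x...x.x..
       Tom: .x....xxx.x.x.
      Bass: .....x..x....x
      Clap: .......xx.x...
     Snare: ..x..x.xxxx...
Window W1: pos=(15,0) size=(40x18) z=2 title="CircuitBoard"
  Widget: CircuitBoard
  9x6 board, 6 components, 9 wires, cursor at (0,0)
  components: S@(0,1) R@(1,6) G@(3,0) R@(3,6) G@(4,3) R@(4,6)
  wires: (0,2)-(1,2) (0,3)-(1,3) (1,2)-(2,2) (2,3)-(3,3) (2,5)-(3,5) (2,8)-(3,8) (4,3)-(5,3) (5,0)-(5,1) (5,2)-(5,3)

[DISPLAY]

ard                         ┃                   
────────────────────────────┨                   
 4 5 6 7 8                  ┃                   
  ·   ·                     ┃                   
  │   │                     ┃                   
  ·   ·           R         ┃━━━━━━┓            
  │                         ┃cer   ┃            
  ·   ·       ·           · ┃──────┨            
      │       │           │ ┃678901┃            
      ·       ·   R       · ┃····█·┃            
                            ┃···█·█┃            
      G           R         ┃███·█·┃            
      │                     ┃··█···┃            
  · ─ ·                     ┃·██·█·┃            
,0)                         ┃━━━━━━┛            
                            ┃                   
━━━━━━━━━━━━━━━━━━━━━━━━━━━━┛                   


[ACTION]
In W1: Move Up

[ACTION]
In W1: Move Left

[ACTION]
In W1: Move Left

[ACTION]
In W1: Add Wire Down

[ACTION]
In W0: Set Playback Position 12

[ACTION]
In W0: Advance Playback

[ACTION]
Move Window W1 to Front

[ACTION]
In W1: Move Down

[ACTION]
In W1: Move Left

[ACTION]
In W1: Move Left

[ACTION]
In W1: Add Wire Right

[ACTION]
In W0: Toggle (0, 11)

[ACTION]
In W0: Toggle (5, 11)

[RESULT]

ard                         ┃                   
────────────────────────────┨                   
 4 5 6 7 8                  ┃                   
  ·   ·                     ┃                   
  │   │                     ┃                   
  ·   ·           R         ┃━━━━━━┓            
  │                         ┃cer   ┃            
  ·   ·       ·           · ┃──────┨            
      │       │           │ ┃678901┃            
      ·       ·   R       · ┃····██┃            
                            ┃···█·█┃            
      G           R         ┃███·█·┃            
      │                     ┃··█···┃            
  · ─ ·                     ┃·██·█·┃            
,0)                         ┃━━━━━━┛            
                            ┃                   
━━━━━━━━━━━━━━━━━━━━━━━━━━━━┛                   


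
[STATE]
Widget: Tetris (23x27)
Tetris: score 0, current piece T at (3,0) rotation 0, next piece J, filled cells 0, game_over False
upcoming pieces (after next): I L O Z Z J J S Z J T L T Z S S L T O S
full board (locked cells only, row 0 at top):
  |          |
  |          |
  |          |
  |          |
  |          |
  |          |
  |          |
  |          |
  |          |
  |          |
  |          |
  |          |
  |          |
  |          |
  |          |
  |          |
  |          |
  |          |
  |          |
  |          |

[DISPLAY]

    ▒     │Next:       
   ▒▒▒    │█           
          │███         
          │            
          │            
          │            
          │Score:      
          │0           
          │            
          │            
          │            
          │            
          │            
          │            
          │            
          │            
          │            
          │            
          │            
          │            
          │            
          │            
          │            
          │            
          │            
          │            
          │            


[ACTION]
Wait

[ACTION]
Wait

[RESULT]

          │Next:       
          │█           
    ▒     │███         
   ▒▒▒    │            
          │            
          │            
          │Score:      
          │0           
          │            
          │            
          │            
          │            
          │            
          │            
          │            
          │            
          │            
          │            
          │            
          │            
          │            
          │            
          │            
          │            
          │            
          │            
          │            
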